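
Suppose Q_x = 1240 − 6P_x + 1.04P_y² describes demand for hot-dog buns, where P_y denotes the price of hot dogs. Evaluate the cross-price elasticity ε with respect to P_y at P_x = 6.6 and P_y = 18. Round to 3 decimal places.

At P_x = 6.6 and P_y = 18: Q_x = 1537.36.
∂Q_x/∂P_y = 2.08P_y = 2.08(18) = 37.4400.
ε = (∂Q_x/∂P_y)(P_y/Q_x) = 37.4400 × (18/1537.36) ≈ 0.438.
ε > 0: substitutes.

0.438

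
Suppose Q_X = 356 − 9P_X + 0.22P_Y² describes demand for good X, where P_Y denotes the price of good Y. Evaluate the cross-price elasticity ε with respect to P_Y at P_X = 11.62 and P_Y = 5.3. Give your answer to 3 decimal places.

At P_X = 11.62 and P_Y = 5.3: Q_X = 257.600.
∂Q_X/∂P_Y = 0.44P_Y = 0.44(5.3) = 2.3320.
ε = (∂Q_X/∂P_Y)(P_Y/Q_X) = 2.3320 × (5.3/257.600) ≈ 0.048.

0.048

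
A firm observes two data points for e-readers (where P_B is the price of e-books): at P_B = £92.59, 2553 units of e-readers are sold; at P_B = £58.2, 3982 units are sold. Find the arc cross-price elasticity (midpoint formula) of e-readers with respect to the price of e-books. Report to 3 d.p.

-0.959

ΔQ_A = 3982 − 2553 = 1429; ΔP_B = 58.2 − 92.59 = -34.39.
Midpoints: Q̄_A = 3267.5, P̄_B = 75.40.
ε = (ΔQ_A/Q̄_A)/(ΔP_B/P̄_B) = (1429/3267.5)/(-34.39/75.40) ≈ -0.959.
ε < 0: e-readers and e-books are complements.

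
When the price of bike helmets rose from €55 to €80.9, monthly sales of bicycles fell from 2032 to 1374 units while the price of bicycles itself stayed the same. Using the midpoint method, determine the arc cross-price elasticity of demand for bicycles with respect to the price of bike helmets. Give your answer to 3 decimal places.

-1.014

ΔQ_A = 1374 − 2032 = -658; ΔP_B = 80.9 − 55 = 25.9.
Midpoints: Q̄_A = 1703.0, P̄_B = 67.95.
ε = (ΔQ_A/Q̄_A)/(ΔP_B/P̄_B) = (-658/1703.0)/(25.9/67.95) ≈ -1.014.
ε < 0: bicycles and bike helmets are complements.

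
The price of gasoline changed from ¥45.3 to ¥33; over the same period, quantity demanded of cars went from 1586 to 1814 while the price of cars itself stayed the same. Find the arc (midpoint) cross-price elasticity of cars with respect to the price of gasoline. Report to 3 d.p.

ΔQ_A = 1814 − 1586 = 228; ΔP_B = 33 − 45.3 = -12.3.
Midpoints: Q̄_A = 1700.0, P̄_B = 39.15.
ε = (ΔQ_A/Q̄_A)/(ΔP_B/P̄_B) = (228/1700.0)/(-12.3/39.15) ≈ -0.427.

-0.427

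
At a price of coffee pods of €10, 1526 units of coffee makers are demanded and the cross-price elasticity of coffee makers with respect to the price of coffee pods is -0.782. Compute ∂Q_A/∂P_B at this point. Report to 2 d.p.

ε = (∂Q_A/∂P_B)·(P_B/Q_A) ⇒ ∂Q_A/∂P_B = ε·Q_A/P_B = -0.782 × 1526/10 ≈ -119.33.

-119.33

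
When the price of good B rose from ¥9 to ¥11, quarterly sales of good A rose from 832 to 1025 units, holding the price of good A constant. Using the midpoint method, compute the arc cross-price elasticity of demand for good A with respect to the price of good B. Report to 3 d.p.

ΔQ_A = 1025 − 832 = 193; ΔP_B = 11 − 9 = 2.
Midpoints: Q̄_A = 928.5, P̄_B = 10.00.
ε = (ΔQ_A/Q̄_A)/(ΔP_B/P̄_B) = (193/928.5)/(2/10.00) ≈ 1.039.
ε > 0: good A and good B are substitutes.

1.039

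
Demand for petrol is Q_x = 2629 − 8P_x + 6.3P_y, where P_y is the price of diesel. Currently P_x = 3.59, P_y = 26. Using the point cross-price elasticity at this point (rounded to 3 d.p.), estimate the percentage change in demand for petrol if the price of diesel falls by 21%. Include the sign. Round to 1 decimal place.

-1.2%

At P_x = 3.59, P_y = 26: Q_x = 2764.08.
∂Q_x/∂P_y = 6.3.
ε = (∂Q_x/∂P_y)(P_y/Q_x) = 6.3000 × 26/2764.08 ≈ 0.059.
%ΔQ_x ≈ ε × %ΔP_y = 0.059 × (-21%) = -1.2%.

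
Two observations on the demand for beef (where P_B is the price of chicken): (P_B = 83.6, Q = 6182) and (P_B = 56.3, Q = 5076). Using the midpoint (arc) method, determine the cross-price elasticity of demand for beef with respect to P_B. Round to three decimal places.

0.503

ΔQ_A = 5076 − 6182 = -1106; ΔP_B = 56.3 − 83.6 = -27.3.
Midpoints: Q̄_A = 5629.0, P̄_B = 69.95.
ε = (ΔQ_A/Q̄_A)/(ΔP_B/P̄_B) = (-1106/5629.0)/(-27.3/69.95) ≈ 0.503.
ε > 0: beef and chicken are substitutes.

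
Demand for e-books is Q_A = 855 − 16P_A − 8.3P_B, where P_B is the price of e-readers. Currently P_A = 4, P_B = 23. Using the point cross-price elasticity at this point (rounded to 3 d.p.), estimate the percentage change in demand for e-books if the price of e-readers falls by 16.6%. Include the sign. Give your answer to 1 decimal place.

At P_A = 4, P_B = 23: Q_A = 600.1.
∂Q_A/∂P_B = -8.3.
ε = (∂Q_A/∂P_B)(P_B/Q_A) = -8.3000 × 23/600.1 ≈ -0.318.
%ΔQ_A ≈ ε × %ΔP_B = -0.318 × (-16.6%) = 5.3%.

5.3%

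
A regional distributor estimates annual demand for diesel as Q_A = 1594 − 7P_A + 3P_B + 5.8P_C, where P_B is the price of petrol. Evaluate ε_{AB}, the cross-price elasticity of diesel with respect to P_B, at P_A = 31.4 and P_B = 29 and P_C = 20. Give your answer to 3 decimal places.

At P_A = 31.4 and P_B = 29 and P_C = 20: Q_A = 1577.2.
∂Q_A/∂P_B = 3.
ε = (∂Q_A/∂P_B)(P_B/Q_A) = 3 × (29/1577.2) ≈ 0.055.
Since ε > 0, diesel and petrol are substitutes.

0.055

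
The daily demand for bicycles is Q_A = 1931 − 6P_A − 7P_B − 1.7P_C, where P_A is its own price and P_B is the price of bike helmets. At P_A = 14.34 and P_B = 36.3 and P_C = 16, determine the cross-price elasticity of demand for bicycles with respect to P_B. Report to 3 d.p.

At P_A = 14.34 and P_B = 36.3 and P_C = 16: Q_A = 1563.66.
∂Q_A/∂P_B = -7.
ε = (∂Q_A/∂P_B)(P_B/Q_A) = -7 × (36.3/1563.66) ≈ -0.163.
Since ε < 0, bicycles and bike helmets are complements.

-0.163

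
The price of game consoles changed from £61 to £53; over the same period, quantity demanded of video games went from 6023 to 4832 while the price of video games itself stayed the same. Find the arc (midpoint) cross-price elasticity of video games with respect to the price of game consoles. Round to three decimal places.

1.563

ΔQ_A = 4832 − 6023 = -1191; ΔP_B = 53 − 61 = -8.
Midpoints: Q̄_A = 5427.5, P̄_B = 57.00.
ε = (ΔQ_A/Q̄_A)/(ΔP_B/P̄_B) = (-1191/5427.5)/(-8/57.00) ≈ 1.563.
ε > 0: video games and game consoles are substitutes.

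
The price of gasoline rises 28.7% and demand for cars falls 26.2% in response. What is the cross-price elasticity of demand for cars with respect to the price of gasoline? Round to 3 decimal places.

ε = (%ΔQ of cars) / (%ΔP of gasoline) = (-26.2%) / (28.7%) ≈ -0.913.
Negative cross-price elasticity: complements.

-0.913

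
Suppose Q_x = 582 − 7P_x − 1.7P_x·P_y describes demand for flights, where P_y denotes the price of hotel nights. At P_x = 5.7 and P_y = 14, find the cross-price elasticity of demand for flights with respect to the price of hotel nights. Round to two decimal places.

-0.33

At P_x = 5.7 and P_y = 14: Q_x = 406.44.
∂Q_x/∂P_y = -1.7P_x = -1.7(5.7) = -9.6900.
ε = (∂Q_x/∂P_y)(P_y/Q_x) = -9.6900 × (14/406.44) ≈ -0.33.
ε < 0: complements.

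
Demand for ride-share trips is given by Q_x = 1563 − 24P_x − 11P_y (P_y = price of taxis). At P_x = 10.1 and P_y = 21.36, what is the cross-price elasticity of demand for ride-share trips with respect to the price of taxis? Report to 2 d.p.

At P_x = 10.1 and P_y = 21.36: Q_x = 1085.64.
∂Q_x/∂P_y = -11.
ε = (∂Q_x/∂P_y)(P_y/Q_x) = -11 × (21.36/1085.64) ≈ -0.22.

-0.22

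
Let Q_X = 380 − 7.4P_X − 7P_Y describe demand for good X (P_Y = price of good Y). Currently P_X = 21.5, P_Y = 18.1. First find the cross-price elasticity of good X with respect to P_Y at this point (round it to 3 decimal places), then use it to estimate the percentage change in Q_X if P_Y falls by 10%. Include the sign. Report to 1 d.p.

13.5%

At P_X = 21.5, P_Y = 18.1: Q_X = 94.2.
∂Q_X/∂P_Y = -7.
ε = (∂Q_X/∂P_Y)(P_Y/Q_X) = -7.0000 × 18.1/94.2 ≈ -1.345.
%ΔQ_X ≈ ε × %ΔP_Y = -1.345 × (-10%) = 13.5%.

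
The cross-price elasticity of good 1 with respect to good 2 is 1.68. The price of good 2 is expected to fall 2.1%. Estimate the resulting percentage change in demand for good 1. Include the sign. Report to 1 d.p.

-3.5%

%ΔQ ≈ ε × %ΔP of good 2 = 1.68 × (-2.1%) = -3.5%.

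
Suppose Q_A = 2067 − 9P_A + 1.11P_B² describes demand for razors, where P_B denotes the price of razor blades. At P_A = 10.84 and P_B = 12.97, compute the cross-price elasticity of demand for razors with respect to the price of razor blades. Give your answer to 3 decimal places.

At P_A = 10.84 and P_B = 12.97: Q_A = 2156.165.
∂Q_A/∂P_B = 2.22P_B = 2.22(12.97) = 28.7934.
ε = (∂Q_A/∂P_B)(P_B/Q_A) = 28.7934 × (12.97/2156.165) ≈ 0.173.
ε > 0: substitutes.

0.173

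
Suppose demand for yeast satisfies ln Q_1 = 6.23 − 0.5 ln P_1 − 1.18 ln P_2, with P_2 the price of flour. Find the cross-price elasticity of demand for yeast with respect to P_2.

-1.18

In a log-linear (constant-elasticity) demand function, the coefficient on ln P_2 is the cross-price elasticity.
ε = -1.18. Negative, so yeast and flour are complements.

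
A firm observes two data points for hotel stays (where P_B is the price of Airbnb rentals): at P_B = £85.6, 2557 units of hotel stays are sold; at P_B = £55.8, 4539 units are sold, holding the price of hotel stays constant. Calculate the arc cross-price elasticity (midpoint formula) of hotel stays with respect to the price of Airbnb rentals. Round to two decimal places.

ΔQ_A = 4539 − 2557 = 1982; ΔP_B = 55.8 − 85.6 = -29.8.
Midpoints: Q̄_A = 3548.0, P̄_B = 70.70.
ε = (ΔQ_A/Q̄_A)/(ΔP_B/P̄_B) = (1982/3548.0)/(-29.8/70.70) ≈ -1.33.

-1.33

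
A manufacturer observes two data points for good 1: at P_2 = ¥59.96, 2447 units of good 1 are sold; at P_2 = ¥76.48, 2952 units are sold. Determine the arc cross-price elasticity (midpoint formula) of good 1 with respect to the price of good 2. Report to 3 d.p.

ΔQ_1 = 2952 − 2447 = 505; ΔP_2 = 76.48 − 59.96 = 16.52.
Midpoints: Q̄_1 = 2699.5, P̄_2 = 68.22.
ε = (ΔQ_1/Q̄_1)/(ΔP_2/P̄_2) = (505/2699.5)/(16.52/68.22) ≈ 0.773.
ε > 0: good 1 and good 2 are substitutes.

0.773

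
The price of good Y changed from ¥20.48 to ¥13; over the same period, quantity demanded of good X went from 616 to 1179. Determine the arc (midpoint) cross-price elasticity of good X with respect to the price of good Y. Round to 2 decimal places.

ΔQ_X = 1179 − 616 = 563; ΔP_Y = 13 − 20.48 = -7.48.
Midpoints: Q̄_X = 897.5, P̄_Y = 16.74.
ε = (ΔQ_X/Q̄_X)/(ΔP_Y/P̄_Y) = (563/897.5)/(-7.48/16.74) ≈ -1.40.
ε < 0: good X and good Y are complements.

-1.40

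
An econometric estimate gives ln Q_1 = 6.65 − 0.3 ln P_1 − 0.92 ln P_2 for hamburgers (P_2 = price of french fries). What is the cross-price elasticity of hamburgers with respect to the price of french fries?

In a log-linear (constant-elasticity) demand function, the coefficient on ln P_2 is the cross-price elasticity.
ε = -0.92. Negative, so hamburgers and french fries are complements.

-0.92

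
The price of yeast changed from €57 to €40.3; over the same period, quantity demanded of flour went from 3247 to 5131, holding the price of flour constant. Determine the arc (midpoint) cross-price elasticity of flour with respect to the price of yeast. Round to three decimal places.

-1.310

ΔQ_A = 5131 − 3247 = 1884; ΔP_B = 40.3 − 57 = -16.7.
Midpoints: Q̄_A = 4189.0, P̄_B = 48.65.
ε = (ΔQ_A/Q̄_A)/(ΔP_B/P̄_B) = (1884/4189.0)/(-16.7/48.65) ≈ -1.310.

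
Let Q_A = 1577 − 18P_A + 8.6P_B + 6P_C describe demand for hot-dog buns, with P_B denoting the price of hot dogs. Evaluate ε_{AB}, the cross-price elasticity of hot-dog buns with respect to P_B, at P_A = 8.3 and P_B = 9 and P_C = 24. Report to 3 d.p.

0.047

At P_A = 8.3 and P_B = 9 and P_C = 24: Q_A = 1649.
∂Q_A/∂P_B = 8.6.
ε = (∂Q_A/∂P_B)(P_B/Q_A) = 8.6 × (9/1649) ≈ 0.047.
Since ε > 0, hot-dog buns and hot dogs are substitutes.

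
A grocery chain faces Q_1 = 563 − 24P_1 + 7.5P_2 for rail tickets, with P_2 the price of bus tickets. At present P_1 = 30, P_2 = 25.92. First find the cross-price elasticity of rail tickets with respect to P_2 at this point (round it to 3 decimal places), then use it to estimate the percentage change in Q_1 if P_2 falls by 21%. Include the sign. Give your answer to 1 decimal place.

-109.2%

At P_1 = 30, P_2 = 25.92: Q_1 = 37.4.
∂Q_1/∂P_2 = 7.5.
ε = (∂Q_1/∂P_2)(P_2/Q_1) = 7.5000 × 25.92/37.4 ≈ 5.198.
%ΔQ_1 ≈ ε × %ΔP_2 = 5.198 × (-21%) = -109.2%.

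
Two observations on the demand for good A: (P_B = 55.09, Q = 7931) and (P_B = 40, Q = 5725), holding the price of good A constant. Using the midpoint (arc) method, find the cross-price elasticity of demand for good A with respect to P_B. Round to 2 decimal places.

ΔQ_A = 5725 − 7931 = -2206; ΔP_B = 40 − 55.09 = -15.09.
Midpoints: Q̄_A = 6828.0, P̄_B = 47.55.
ε = (ΔQ_A/Q̄_A)/(ΔP_B/P̄_B) = (-2206/6828.0)/(-15.09/47.55) ≈ 1.02.

1.02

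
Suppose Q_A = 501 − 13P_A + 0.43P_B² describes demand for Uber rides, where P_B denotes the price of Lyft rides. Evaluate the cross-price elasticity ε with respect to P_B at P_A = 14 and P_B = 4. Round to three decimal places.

0.042

At P_A = 14 and P_B = 4: Q_A = 325.88.
∂Q_A/∂P_B = 0.86P_B = 0.86(4) = 3.4400.
ε = (∂Q_A/∂P_B)(P_B/Q_A) = 3.4400 × (4/325.88) ≈ 0.042.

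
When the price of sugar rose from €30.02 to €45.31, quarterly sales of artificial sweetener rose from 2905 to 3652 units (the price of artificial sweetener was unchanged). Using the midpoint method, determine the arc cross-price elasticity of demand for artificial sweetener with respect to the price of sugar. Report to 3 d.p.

0.561

ΔQ_A = 3652 − 2905 = 747; ΔP_B = 45.31 − 30.02 = 15.29.
Midpoints: Q̄_A = 3278.5, P̄_B = 37.66.
ε = (ΔQ_A/Q̄_A)/(ΔP_B/P̄_B) = (747/3278.5)/(15.29/37.66) ≈ 0.561.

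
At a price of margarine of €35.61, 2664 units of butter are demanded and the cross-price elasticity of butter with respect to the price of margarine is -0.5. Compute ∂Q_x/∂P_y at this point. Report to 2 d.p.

-37.41

ε = (∂Q_x/∂P_y)·(P_y/Q_x) ⇒ ∂Q_x/∂P_y = ε·Q_x/P_y = -0.5 × 2664/35.61 ≈ -37.41.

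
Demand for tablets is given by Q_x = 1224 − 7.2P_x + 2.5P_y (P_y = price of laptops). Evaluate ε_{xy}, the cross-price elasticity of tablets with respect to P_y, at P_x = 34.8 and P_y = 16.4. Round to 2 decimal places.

0.04

At P_x = 34.8 and P_y = 16.4: Q_x = 1014.44.
∂Q_x/∂P_y = 2.5.
ε = (∂Q_x/∂P_y)(P_y/Q_x) = 2.5 × (16.4/1014.44) ≈ 0.04.
Since ε > 0, tablets and laptops are substitutes.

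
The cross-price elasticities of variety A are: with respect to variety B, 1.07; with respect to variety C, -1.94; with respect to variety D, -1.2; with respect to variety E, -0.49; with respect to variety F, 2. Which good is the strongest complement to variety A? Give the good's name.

variety C

Complements have ε < 0. The most negative value is -1.94 (variety C).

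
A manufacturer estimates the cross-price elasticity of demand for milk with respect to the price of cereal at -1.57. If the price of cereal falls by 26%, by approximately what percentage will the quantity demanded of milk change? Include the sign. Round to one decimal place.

%ΔQ ≈ ε × %ΔP of cereal = -1.57 × (-26%) = 40.8%.

40.8%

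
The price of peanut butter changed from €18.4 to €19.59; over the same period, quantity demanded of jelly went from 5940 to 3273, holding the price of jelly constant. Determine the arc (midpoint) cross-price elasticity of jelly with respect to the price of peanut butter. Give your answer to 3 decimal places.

ΔQ_A = 3273 − 5940 = -2667; ΔP_B = 19.59 − 18.4 = 1.19.
Midpoints: Q̄_A = 4606.5, P̄_B = 18.99.
ε = (ΔQ_A/Q̄_A)/(ΔP_B/P̄_B) = (-2667/4606.5)/(1.19/18.99) ≈ -9.242.

-9.242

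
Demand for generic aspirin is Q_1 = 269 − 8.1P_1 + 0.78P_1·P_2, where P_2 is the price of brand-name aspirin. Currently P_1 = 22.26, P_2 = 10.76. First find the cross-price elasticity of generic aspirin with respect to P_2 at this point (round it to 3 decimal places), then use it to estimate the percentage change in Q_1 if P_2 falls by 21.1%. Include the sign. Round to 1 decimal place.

At P_1 = 22.26, P_2 = 10.76: Q_1 = 275.518.
∂Q_1/∂P_2 = 0.78P_1 = 17.3628.
ε = (∂Q_1/∂P_2)(P_2/Q_1) = 17.3628 × 10.76/275.518 ≈ 0.678.
%ΔQ_1 ≈ ε × %ΔP_2 = 0.678 × (-21.1%) = -14.3%.

-14.3%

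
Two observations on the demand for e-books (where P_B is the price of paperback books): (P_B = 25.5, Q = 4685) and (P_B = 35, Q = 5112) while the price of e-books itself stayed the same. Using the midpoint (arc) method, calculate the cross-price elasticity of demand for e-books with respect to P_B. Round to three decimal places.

ΔQ_A = 5112 − 4685 = 427; ΔP_B = 35 − 25.5 = 9.5.
Midpoints: Q̄_A = 4898.5, P̄_B = 30.25.
ε = (ΔQ_A/Q̄_A)/(ΔP_B/P̄_B) = (427/4898.5)/(9.5/30.25) ≈ 0.278.
ε > 0: e-books and paperback books are substitutes.

0.278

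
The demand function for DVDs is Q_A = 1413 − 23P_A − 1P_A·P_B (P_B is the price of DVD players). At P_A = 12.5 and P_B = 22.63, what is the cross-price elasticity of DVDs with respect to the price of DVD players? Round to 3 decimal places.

At P_A = 12.5 and P_B = 22.63: Q_A = 842.625.
∂Q_A/∂P_B = -1P_A = -1(12.5) = -12.5000.
ε = (∂Q_A/∂P_B)(P_B/Q_A) = -12.5000 × (22.63/842.625) ≈ -0.336.

-0.336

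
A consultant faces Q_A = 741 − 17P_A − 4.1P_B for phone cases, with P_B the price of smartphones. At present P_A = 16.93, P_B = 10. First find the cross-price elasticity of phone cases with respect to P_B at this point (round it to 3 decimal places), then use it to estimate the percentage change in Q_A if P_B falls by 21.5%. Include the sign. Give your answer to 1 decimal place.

At P_A = 16.93, P_B = 10: Q_A = 412.19.
∂Q_A/∂P_B = -4.1.
ε = (∂Q_A/∂P_B)(P_B/Q_A) = -4.1000 × 10/412.19 ≈ -0.099.
%ΔQ_A ≈ ε × %ΔP_B = -0.099 × (-21.5%) = 2.1%.

2.1%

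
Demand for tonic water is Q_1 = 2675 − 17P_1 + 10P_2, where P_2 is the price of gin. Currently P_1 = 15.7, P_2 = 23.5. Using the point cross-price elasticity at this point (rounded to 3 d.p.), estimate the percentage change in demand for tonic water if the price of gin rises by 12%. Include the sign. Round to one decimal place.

1.1%

At P_1 = 15.7, P_2 = 23.5: Q_1 = 2643.1.
∂Q_1/∂P_2 = 10.
ε = (∂Q_1/∂P_2)(P_2/Q_1) = 10.0000 × 23.5/2643.1 ≈ 0.089.
%ΔQ_1 ≈ ε × %ΔP_2 = 0.089 × (12%) = 1.1%.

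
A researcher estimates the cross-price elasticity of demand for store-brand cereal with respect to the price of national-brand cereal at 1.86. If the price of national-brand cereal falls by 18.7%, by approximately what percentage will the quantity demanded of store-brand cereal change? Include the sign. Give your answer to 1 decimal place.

-34.8%

%ΔQ ≈ ε × %ΔP of national-brand cereal = 1.86 × (-18.7%) = -34.8%.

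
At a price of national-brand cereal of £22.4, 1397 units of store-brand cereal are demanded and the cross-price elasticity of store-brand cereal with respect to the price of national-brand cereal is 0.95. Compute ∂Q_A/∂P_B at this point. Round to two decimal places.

59.25

ε = (∂Q_A/∂P_B)·(P_B/Q_A) ⇒ ∂Q_A/∂P_B = ε·Q_A/P_B = 0.95 × 1397/22.4 ≈ 59.25.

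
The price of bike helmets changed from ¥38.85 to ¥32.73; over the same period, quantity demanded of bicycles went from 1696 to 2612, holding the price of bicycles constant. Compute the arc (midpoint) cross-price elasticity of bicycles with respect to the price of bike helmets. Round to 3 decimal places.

-2.487

ΔQ_A = 2612 − 1696 = 916; ΔP_B = 32.73 − 38.85 = -6.12.
Midpoints: Q̄_A = 2154.0, P̄_B = 35.79.
ε = (ΔQ_A/Q̄_A)/(ΔP_B/P̄_B) = (916/2154.0)/(-6.12/35.79) ≈ -2.487.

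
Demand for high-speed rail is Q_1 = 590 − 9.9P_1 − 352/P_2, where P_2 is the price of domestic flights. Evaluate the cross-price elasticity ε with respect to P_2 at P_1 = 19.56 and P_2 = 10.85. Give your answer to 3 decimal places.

0.089

At P_1 = 19.56 and P_2 = 10.85: Q_1 = 363.914.
∂Q_1/∂P_2 = 352/P_2² = 2.9901.
ε = (∂Q_1/∂P_2)(P_2/Q_1) = 2.9901 × (10.85/363.914) ≈ 0.089.
ε > 0: substitutes.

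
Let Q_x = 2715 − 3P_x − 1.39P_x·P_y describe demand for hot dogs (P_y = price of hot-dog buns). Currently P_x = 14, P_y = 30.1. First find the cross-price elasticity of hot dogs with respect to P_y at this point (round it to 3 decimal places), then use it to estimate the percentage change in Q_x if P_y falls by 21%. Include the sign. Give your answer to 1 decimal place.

At P_x = 14, P_y = 30.1: Q_x = 2087.254.
∂Q_x/∂P_y = -1.39P_x = -19.4600.
ε = (∂Q_x/∂P_y)(P_y/Q_x) = -19.4600 × 30.1/2087.254 ≈ -0.281.
%ΔQ_x ≈ ε × %ΔP_y = -0.281 × (-21%) = 5.9%.

5.9%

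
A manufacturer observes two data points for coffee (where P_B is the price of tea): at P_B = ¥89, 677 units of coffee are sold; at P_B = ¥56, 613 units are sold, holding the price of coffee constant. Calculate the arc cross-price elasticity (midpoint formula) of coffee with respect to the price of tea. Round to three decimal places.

ΔQ_A = 613 − 677 = -64; ΔP_B = 56 − 89 = -33.
Midpoints: Q̄_A = 645.0, P̄_B = 72.50.
ε = (ΔQ_A/Q̄_A)/(ΔP_B/P̄_B) = (-64/645.0)/(-33/72.50) ≈ 0.218.

0.218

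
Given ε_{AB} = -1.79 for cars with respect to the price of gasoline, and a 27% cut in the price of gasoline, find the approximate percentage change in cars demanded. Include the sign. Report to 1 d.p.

48.3%

%ΔQ ≈ ε × %ΔP of gasoline = -1.79 × (-27%) = 48.3%.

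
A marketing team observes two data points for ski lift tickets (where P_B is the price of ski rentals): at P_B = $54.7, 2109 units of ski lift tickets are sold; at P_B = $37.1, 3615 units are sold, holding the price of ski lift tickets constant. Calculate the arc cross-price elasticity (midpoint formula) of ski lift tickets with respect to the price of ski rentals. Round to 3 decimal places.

-1.372

ΔQ_A = 3615 − 2109 = 1506; ΔP_B = 37.1 − 54.7 = -17.6.
Midpoints: Q̄_A = 2862.0, P̄_B = 45.90.
ε = (ΔQ_A/Q̄_A)/(ΔP_B/P̄_B) = (1506/2862.0)/(-17.6/45.90) ≈ -1.372.
ε < 0: ski lift tickets and ski rentals are complements.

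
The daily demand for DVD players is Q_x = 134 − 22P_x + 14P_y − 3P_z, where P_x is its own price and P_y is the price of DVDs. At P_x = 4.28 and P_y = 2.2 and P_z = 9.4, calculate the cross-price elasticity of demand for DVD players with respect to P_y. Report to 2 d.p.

0.73

At P_x = 4.28 and P_y = 2.2 and P_z = 9.4: Q_x = 42.44.
∂Q_x/∂P_y = 14.
ε = (∂Q_x/∂P_y)(P_y/Q_x) = 14 × (2.2/42.44) ≈ 0.73.
Since ε > 0, DVD players and DVDs are substitutes.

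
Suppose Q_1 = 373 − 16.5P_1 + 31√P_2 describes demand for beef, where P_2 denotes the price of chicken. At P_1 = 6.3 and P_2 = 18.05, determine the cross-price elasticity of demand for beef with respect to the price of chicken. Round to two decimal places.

0.16

At P_1 = 6.3 and P_2 = 18.05: Q_1 = 400.754.
∂Q_1/∂P_2 = 31/(2√P_2) = 31/(2√18.05) = 3.6483.
ε = (∂Q_1/∂P_2)(P_2/Q_1) = 3.6483 × (18.05/400.754) ≈ 0.16.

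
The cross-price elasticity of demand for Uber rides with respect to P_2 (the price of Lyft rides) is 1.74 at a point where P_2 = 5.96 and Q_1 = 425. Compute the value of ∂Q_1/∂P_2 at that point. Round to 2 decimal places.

124.08

ε = (∂Q_1/∂P_2)·(P_2/Q_1) ⇒ ∂Q_1/∂P_2 = ε·Q_1/P_2 = 1.74 × 425/5.96 ≈ 124.08.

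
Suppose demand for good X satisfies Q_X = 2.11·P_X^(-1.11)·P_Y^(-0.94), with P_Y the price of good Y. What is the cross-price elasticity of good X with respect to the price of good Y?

In a log-linear (constant-elasticity) demand function, the coefficient on the exponent of P_Y is the cross-price elasticity.
ε = -0.94. Negative, so good X and good Y are complements.

-0.94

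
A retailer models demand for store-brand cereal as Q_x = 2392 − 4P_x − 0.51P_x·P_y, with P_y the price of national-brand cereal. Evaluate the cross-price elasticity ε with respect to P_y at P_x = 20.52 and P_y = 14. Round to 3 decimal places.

At P_x = 20.52 and P_y = 14: Q_x = 2163.407.
∂Q_x/∂P_y = -0.51P_x = -0.51(20.52) = -10.4652.
ε = (∂Q_x/∂P_y)(P_y/Q_x) = -10.4652 × (14/2163.407) ≈ -0.068.
ε < 0: complements.

-0.068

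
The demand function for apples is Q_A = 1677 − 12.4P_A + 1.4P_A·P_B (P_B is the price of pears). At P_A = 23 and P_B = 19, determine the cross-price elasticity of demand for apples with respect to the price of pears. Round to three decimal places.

At P_A = 23 and P_B = 19: Q_A = 2003.6.
∂Q_A/∂P_B = 1.4P_A = 1.4(23) = 32.2000.
ε = (∂Q_A/∂P_B)(P_B/Q_A) = 32.2000 × (19/2003.6) ≈ 0.305.
ε > 0: substitutes.

0.305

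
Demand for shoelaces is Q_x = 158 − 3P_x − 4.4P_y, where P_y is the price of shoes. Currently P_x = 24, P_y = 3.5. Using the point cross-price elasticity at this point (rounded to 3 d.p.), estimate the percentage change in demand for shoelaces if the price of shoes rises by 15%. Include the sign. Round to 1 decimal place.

At P_x = 24, P_y = 3.5: Q_x = 70.6.
∂Q_x/∂P_y = -4.4.
ε = (∂Q_x/∂P_y)(P_y/Q_x) = -4.4000 × 3.5/70.6 ≈ -0.218.
%ΔQ_x ≈ ε × %ΔP_y = -0.218 × (15%) = -3.3%.

-3.3%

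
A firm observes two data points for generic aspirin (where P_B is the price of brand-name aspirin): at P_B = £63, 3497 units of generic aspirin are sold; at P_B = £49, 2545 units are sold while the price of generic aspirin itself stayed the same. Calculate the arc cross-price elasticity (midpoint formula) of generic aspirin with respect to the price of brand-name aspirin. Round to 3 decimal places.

ΔQ_A = 2545 − 3497 = -952; ΔP_B = 49 − 63 = -14.
Midpoints: Q̄_A = 3021.0, P̄_B = 56.00.
ε = (ΔQ_A/Q̄_A)/(ΔP_B/P̄_B) = (-952/3021.0)/(-14/56.00) ≈ 1.261.
ε > 0: generic aspirin and brand-name aspirin are substitutes.

1.261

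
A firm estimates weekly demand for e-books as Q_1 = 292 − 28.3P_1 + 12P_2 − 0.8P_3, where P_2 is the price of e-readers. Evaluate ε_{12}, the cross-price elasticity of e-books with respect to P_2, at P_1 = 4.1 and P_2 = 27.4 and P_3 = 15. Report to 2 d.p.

At P_1 = 4.1 and P_2 = 27.4 and P_3 = 15: Q_1 = 492.77.
∂Q_1/∂P_2 = 12.
ε = (∂Q_1/∂P_2)(P_2/Q_1) = 12 × (27.4/492.77) ≈ 0.67.

0.67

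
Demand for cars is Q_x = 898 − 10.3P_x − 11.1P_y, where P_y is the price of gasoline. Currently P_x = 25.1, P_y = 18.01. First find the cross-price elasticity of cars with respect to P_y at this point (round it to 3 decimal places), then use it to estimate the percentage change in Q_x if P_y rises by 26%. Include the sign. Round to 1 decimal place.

At P_x = 25.1, P_y = 18.01: Q_x = 439.559.
∂Q_x/∂P_y = -11.1.
ε = (∂Q_x/∂P_y)(P_y/Q_x) = -11.1000 × 18.01/439.559 ≈ -0.455.
%ΔQ_x ≈ ε × %ΔP_y = -0.455 × (26%) = -11.8%.

-11.8%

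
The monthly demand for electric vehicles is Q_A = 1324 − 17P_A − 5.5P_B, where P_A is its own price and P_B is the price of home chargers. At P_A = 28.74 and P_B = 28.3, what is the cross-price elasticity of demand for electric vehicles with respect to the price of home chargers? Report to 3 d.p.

-0.229

At P_A = 28.74 and P_B = 28.3: Q_A = 679.77.
∂Q_A/∂P_B = -5.5.
ε = (∂Q_A/∂P_B)(P_B/Q_A) = -5.5 × (28.3/679.77) ≈ -0.229.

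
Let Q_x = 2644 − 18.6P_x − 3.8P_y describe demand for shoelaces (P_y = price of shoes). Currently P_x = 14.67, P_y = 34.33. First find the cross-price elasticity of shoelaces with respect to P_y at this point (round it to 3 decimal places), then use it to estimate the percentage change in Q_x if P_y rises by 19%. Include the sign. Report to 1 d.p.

-1.1%

At P_x = 14.67, P_y = 34.33: Q_x = 2240.684.
∂Q_x/∂P_y = -3.8.
ε = (∂Q_x/∂P_y)(P_y/Q_x) = -3.8000 × 34.33/2240.684 ≈ -0.058.
%ΔQ_x ≈ ε × %ΔP_y = -0.058 × (19%) = -1.1%.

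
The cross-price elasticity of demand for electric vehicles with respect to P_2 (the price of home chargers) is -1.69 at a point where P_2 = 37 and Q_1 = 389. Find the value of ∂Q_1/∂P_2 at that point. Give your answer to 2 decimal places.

ε = (∂Q_1/∂P_2)·(P_2/Q_1) ⇒ ∂Q_1/∂P_2 = ε·Q_1/P_2 = -1.69 × 389/37 ≈ -17.77.

-17.77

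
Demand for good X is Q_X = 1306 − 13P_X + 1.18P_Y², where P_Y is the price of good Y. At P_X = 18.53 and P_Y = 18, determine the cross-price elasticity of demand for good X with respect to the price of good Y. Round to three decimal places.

At P_X = 18.53 and P_Y = 18: Q_X = 1447.43.
∂Q_X/∂P_Y = 2.36P_Y = 2.36(18) = 42.4800.
ε = (∂Q_X/∂P_Y)(P_Y/Q_X) = 42.4800 × (18/1447.43) ≈ 0.528.

0.528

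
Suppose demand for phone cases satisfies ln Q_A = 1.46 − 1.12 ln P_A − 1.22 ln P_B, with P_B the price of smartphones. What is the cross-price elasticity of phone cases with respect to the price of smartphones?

-1.22

In a log-linear (constant-elasticity) demand function, the coefficient on ln P_B is the cross-price elasticity.
ε = -1.22. Negative, so phone cases and smartphones are complements.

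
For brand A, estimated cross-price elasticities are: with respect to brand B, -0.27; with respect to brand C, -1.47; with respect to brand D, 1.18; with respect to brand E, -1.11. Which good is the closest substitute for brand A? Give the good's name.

Substitutes have ε > 0. Among the positive values, 1.18 (brand D) is largest.

brand D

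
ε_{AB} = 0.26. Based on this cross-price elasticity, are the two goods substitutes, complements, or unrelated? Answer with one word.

substitutes

ε = 0.26 > 0, so a higher price of good B raises demand for good A: substitutes.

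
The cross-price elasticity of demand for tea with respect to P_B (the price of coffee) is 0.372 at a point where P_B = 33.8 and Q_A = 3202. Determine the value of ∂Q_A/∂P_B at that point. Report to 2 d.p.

ε = (∂Q_A/∂P_B)·(P_B/Q_A) ⇒ ∂Q_A/∂P_B = ε·Q_A/P_B = 0.372 × 3202/33.8 ≈ 35.24.

35.24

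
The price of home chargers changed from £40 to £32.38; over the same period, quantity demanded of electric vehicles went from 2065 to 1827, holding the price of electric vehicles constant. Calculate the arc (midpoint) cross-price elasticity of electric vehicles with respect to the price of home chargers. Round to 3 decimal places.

ΔQ_A = 1827 − 2065 = -238; ΔP_B = 32.38 − 40 = -7.62.
Midpoints: Q̄_A = 1946.0, P̄_B = 36.19.
ε = (ΔQ_A/Q̄_A)/(ΔP_B/P̄_B) = (-238/1946.0)/(-7.62/36.19) ≈ 0.581.
ε > 0: electric vehicles and home chargers are substitutes.

0.581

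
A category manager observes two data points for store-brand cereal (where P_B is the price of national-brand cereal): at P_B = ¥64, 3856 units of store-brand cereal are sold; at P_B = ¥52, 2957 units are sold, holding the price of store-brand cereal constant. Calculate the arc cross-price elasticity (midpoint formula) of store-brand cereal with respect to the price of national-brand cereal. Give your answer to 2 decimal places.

1.28

ΔQ_A = 2957 − 3856 = -899; ΔP_B = 52 − 64 = -12.
Midpoints: Q̄_A = 3406.5, P̄_B = 58.00.
ε = (ΔQ_A/Q̄_A)/(ΔP_B/P̄_B) = (-899/3406.5)/(-12/58.00) ≈ 1.28.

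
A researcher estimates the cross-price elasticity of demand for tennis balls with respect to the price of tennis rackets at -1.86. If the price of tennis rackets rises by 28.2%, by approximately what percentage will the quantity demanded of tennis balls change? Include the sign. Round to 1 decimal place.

-52.5%

%ΔQ ≈ ε × %ΔP of tennis rackets = -1.86 × (28.2%) = -52.5%.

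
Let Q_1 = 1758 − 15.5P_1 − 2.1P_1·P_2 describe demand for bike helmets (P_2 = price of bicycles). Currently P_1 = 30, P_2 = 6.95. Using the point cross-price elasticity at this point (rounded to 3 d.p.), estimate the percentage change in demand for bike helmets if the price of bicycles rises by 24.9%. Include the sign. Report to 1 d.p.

At P_1 = 30, P_2 = 6.95: Q_1 = 855.15.
∂Q_1/∂P_2 = -2.1P_1 = -63.0000.
ε = (∂Q_1/∂P_2)(P_2/Q_1) = -63.0000 × 6.95/855.15 ≈ -0.512.
%ΔQ_1 ≈ ε × %ΔP_2 = -0.512 × (24.9%) = -12.7%.

-12.7%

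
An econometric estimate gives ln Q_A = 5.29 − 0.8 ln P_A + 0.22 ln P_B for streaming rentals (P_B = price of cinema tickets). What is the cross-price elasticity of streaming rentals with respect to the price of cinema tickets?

0.22

In a log-linear (constant-elasticity) demand function, the coefficient on ln P_B is the cross-price elasticity.
ε = 0.22. Positive, so streaming rentals and cinema tickets are substitutes.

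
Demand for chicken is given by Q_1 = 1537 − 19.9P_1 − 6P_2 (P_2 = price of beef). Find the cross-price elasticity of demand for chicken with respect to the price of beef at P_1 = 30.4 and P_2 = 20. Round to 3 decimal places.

At P_1 = 30.4 and P_2 = 20: Q_1 = 812.04.
∂Q_1/∂P_2 = -6.
ε = (∂Q_1/∂P_2)(P_2/Q_1) = -6 × (20/812.04) ≈ -0.148.

-0.148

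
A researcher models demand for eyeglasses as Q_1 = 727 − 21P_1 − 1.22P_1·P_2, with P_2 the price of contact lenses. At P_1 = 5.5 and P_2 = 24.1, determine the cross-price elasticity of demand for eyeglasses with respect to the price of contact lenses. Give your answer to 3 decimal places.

At P_1 = 5.5 and P_2 = 24.1: Q_1 = 449.789.
∂Q_1/∂P_2 = -1.22P_1 = -1.22(5.5) = -6.7100.
ε = (∂Q_1/∂P_2)(P_2/Q_1) = -6.7100 × (24.1/449.789) ≈ -0.360.
ε < 0: complements.

-0.360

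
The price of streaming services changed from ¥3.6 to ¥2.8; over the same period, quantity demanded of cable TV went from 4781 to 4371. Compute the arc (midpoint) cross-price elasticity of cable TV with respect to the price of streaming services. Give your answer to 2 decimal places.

ΔQ_A = 4371 − 4781 = -410; ΔP_B = 2.8 − 3.6 = -0.8.
Midpoints: Q̄_A = 4576.0, P̄_B = 3.20.
ε = (ΔQ_A/Q̄_A)/(ΔP_B/P̄_B) = (-410/4576.0)/(-0.8/3.20) ≈ 0.36.
ε > 0: cable TV and streaming services are substitutes.

0.36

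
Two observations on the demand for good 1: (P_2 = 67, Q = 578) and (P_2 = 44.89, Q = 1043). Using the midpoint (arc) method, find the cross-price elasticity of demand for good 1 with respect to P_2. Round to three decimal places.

-1.452

ΔQ_1 = 1043 − 578 = 465; ΔP_2 = 44.89 − 67 = -22.11.
Midpoints: Q̄_1 = 810.5, P̄_2 = 55.95.
ε = (ΔQ_1/Q̄_1)/(ΔP_2/P̄_2) = (465/810.5)/(-22.11/55.95) ≈ -1.452.
ε < 0: good 1 and good 2 are complements.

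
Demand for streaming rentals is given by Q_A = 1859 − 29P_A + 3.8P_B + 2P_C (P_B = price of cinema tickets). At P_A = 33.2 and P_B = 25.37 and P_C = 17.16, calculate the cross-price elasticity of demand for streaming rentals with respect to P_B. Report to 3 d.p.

At P_A = 33.2 and P_B = 25.37 and P_C = 17.16: Q_A = 1026.926.
∂Q_A/∂P_B = 3.8.
ε = (∂Q_A/∂P_B)(P_B/Q_A) = 3.8 × (25.37/1026.926) ≈ 0.094.

0.094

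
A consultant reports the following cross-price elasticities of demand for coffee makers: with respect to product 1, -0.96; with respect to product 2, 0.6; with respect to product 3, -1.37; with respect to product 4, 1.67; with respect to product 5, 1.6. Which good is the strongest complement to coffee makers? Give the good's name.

Complements have ε < 0. The most negative value is -1.37 (product 3).

product 3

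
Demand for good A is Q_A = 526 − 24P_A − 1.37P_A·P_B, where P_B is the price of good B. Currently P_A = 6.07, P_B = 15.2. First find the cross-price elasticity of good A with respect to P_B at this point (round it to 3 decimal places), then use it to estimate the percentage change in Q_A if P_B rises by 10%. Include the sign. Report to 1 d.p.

-5.0%

At P_A = 6.07, P_B = 15.2: Q_A = 253.918.
∂Q_A/∂P_B = -1.37P_A = -8.3159.
ε = (∂Q_A/∂P_B)(P_B/Q_A) = -8.3159 × 15.2/253.918 ≈ -0.498.
%ΔQ_A ≈ ε × %ΔP_B = -0.498 × (10%) = -5.0%.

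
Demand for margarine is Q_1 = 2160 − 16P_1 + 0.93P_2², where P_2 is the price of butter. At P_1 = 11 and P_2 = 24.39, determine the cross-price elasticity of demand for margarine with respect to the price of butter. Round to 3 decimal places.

At P_1 = 11 and P_2 = 24.39: Q_1 = 2537.231.
∂Q_1/∂P_2 = 1.86P_2 = 1.86(24.39) = 45.3654.
ε = (∂Q_1/∂P_2)(P_2/Q_1) = 45.3654 × (24.39/2537.231) ≈ 0.436.
ε > 0: substitutes.

0.436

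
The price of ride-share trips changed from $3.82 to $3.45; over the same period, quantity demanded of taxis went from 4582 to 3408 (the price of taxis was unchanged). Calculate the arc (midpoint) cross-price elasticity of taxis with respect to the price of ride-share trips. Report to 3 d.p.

2.887

ΔQ_A = 3408 − 4582 = -1174; ΔP_B = 3.45 − 3.82 = -0.37.
Midpoints: Q̄_A = 3995.0, P̄_B = 3.63.
ε = (ΔQ_A/Q̄_A)/(ΔP_B/P̄_B) = (-1174/3995.0)/(-0.37/3.63) ≈ 2.887.
ε > 0: taxis and ride-share trips are substitutes.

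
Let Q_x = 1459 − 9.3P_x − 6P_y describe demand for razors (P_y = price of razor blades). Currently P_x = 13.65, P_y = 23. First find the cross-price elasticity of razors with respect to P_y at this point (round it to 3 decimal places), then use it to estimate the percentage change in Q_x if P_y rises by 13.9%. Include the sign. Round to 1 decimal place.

-1.6%

At P_x = 13.65, P_y = 23: Q_x = 1194.055.
∂Q_x/∂P_y = -6.
ε = (∂Q_x/∂P_y)(P_y/Q_x) = -6.0000 × 23/1194.055 ≈ -0.116.
%ΔQ_x ≈ ε × %ΔP_y = -0.116 × (13.9%) = -1.6%.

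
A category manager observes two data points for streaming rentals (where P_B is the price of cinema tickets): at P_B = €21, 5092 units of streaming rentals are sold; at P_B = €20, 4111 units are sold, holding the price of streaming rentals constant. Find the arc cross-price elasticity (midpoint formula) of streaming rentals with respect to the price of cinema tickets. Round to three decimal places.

4.370

ΔQ_A = 4111 − 5092 = -981; ΔP_B = 20 − 21 = -1.
Midpoints: Q̄_A = 4601.5, P̄_B = 20.50.
ε = (ΔQ_A/Q̄_A)/(ΔP_B/P̄_B) = (-981/4601.5)/(-1/20.50) ≈ 4.370.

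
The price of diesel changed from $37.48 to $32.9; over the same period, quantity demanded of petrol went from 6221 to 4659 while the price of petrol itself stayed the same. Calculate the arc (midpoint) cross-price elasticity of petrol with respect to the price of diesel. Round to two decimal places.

ΔQ_A = 4659 − 6221 = -1562; ΔP_B = 32.9 − 37.48 = -4.58.
Midpoints: Q̄_A = 5440.0, P̄_B = 35.19.
ε = (ΔQ_A/Q̄_A)/(ΔP_B/P̄_B) = (-1562/5440.0)/(-4.58/35.19) ≈ 2.21.
ε > 0: petrol and diesel are substitutes.

2.21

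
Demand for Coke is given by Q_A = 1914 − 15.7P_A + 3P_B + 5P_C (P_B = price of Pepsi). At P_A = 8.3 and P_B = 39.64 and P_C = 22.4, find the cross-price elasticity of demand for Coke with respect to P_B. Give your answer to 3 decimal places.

0.059

At P_A = 8.3 and P_B = 39.64 and P_C = 22.4: Q_A = 2014.61.
∂Q_A/∂P_B = 3.
ε = (∂Q_A/∂P_B)(P_B/Q_A) = 3 × (39.64/2014.61) ≈ 0.059.
Since ε > 0, Coke and Pepsi are substitutes.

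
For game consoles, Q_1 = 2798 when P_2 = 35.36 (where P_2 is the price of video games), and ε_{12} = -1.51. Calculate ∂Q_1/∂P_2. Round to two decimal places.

-119.48

ε = (∂Q_1/∂P_2)·(P_2/Q_1) ⇒ ∂Q_1/∂P_2 = ε·Q_1/P_2 = -1.51 × 2798/35.36 ≈ -119.48.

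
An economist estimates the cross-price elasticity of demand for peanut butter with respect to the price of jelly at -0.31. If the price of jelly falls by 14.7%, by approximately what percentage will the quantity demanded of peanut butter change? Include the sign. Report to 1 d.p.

4.6%

%ΔQ ≈ ε × %ΔP of jelly = -0.31 × (-14.7%) = 4.6%.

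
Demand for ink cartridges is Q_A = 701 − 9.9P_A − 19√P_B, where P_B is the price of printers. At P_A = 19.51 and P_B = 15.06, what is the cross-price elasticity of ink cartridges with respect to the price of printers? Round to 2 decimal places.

-0.08

At P_A = 19.51 and P_B = 15.06: Q_A = 434.117.
∂Q_A/∂P_B = -19/(2√P_B) = -19/(2√15.06) = -2.4480.
ε = (∂Q_A/∂P_B)(P_B/Q_A) = -2.4480 × (15.06/434.117) ≈ -0.08.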